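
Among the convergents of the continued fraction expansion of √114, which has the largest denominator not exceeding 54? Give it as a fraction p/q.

331/31

√114 = [10; 1, 2, 10, 2, 1, 20, …] (period length 6).
Convergents:
  p_0/q_0 = 10/1
  p_1/q_1 = 11/1
  p_2/q_2 = 32/3
  p_3/q_3 = 331/31
  p_4/q_4 = 694/65
q_3 = 31 ≤ 54 < 65 = q_4, so the answer is 331/31.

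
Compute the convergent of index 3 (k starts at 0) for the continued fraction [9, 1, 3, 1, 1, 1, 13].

49/5

Using pₖ = aₖpₖ₋₁ + pₖ₋₂, qₖ = aₖqₖ₋₁ + qₖ₋₂ (with p₋₁=1, p₋₂=0, q₋₁=0, q₋₂=1):
  k=0: a=9, p=9, q=1
  k=1: a=1, p=10, q=1
  k=2: a=3, p=39, q=4
  k=3: a=1, p=49, q=5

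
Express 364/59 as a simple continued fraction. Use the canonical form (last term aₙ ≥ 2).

[6; 5, 1, 9]

364 = 6×59 + 10
59 = 5×10 + 9
10 = 1×9 + 1
9 = 9×1 + 0  (stop)
So 364/59 = [6; 5, 1, 9].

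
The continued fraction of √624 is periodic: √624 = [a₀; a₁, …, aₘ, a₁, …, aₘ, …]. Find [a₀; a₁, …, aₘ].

a₀ = ⌊√624⌋ = 24.
With m₀=0, d₀=1 and mₖ₊₁ = dₖaₖ − mₖ, dₖ₊₁ = (n − mₖ₊₁²)/dₖ, aₖ₊₁ = ⌊(a₀+mₖ₊₁)/dₖ₊₁⌋:
  k=1: m=24, d=48, a=1
  k=2: m=24, d=1, a=48
d=1 and a=2a₀=48 at k=2, so the next step gives (m, d) = (24, 48) again — its k=1 value — and the period has length 2.

[24; 1, 48]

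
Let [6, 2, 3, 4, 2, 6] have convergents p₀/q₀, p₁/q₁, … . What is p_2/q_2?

45/7

Using pₖ = aₖpₖ₋₁ + pₖ₋₂, qₖ = aₖqₖ₋₁ + qₖ₋₂ (with p₋₁=1, p₋₂=0, q₋₁=0, q₋₂=1):
  k=0: a=6, p=6, q=1
  k=1: a=2, p=13, q=2
  k=2: a=3, p=45, q=7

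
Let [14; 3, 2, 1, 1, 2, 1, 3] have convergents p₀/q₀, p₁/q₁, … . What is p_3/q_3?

Using pₖ = aₖpₖ₋₁ + pₖ₋₂, qₖ = aₖqₖ₋₁ + qₖ₋₂ (with p₋₁=1, p₋₂=0, q₋₁=0, q₋₂=1):
  k=0: a=14, p=14, q=1
  k=1: a=3, p=43, q=3
  k=2: a=2, p=100, q=7
  k=3: a=1, p=143, q=10

143/10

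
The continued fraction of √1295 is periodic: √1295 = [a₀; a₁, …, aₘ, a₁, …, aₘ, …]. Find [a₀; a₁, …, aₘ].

[35; 1, 70]

a₀ = ⌊√1295⌋ = 35.
With m₀=0, d₀=1 and mₖ₊₁ = dₖaₖ − mₖ, dₖ₊₁ = (n − mₖ₊₁²)/dₖ, aₖ₊₁ = ⌊(a₀+mₖ₊₁)/dₖ₊₁⌋:
  k=1: m=35, d=70, a=1
  k=2: m=35, d=1, a=70
d=1 and a=2a₀=70 at k=2, so the next step gives (m, d) = (35, 70) again — its k=1 value — and the period has length 2.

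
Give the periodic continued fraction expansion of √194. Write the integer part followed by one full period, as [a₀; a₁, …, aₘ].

[13; 1, 12, 1, 26]

a₀ = ⌊√194⌋ = 13.
With m₀=0, d₀=1 and mₖ₊₁ = dₖaₖ − mₖ, dₖ₊₁ = (n − mₖ₊₁²)/dₖ, aₖ₊₁ = ⌊(a₀+mₖ₊₁)/dₖ₊₁⌋:
  k=1: m=13, d=25, a=1
  k=2: m=12, d=2, a=12
  k=3: m=12, d=25, a=1
  k=4: m=13, d=1, a=26
d=1 and a=2a₀=26 at k=4, so the next step gives (m, d) = (13, 25) again — its k=1 value — and the period has length 4.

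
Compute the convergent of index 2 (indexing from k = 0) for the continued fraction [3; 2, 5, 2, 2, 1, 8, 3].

Using pₖ = aₖpₖ₋₁ + pₖ₋₂, qₖ = aₖqₖ₋₁ + qₖ₋₂ (with p₋₁=1, p₋₂=0, q₋₁=0, q₋₂=1):
  k=0: a=3, p=3, q=1
  k=1: a=2, p=7, q=2
  k=2: a=5, p=38, q=11

38/11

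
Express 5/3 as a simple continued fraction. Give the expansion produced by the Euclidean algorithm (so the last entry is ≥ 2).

[1; 1, 2]

5 = 1·3 + 2
3 = 1·2 + 1
2 = 2·1 + 0  (stop)
So 5/3 = [1; 1, 2].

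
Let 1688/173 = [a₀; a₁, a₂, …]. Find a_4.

1688 = 9·173 + 131   →  a_0 = 9
173 = 1·131 + 42   →  a_1 = 1
131 = 3·42 + 5   →  a_2 = 3
42 = 8·5 + 2   →  a_3 = 8
5 = 2·2 + 1   →  a_4 = 2

2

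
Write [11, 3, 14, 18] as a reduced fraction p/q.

8800/777

Using pₖ = aₖpₖ₋₁ + pₖ₋₂ and qₖ = aₖqₖ₋₁ + qₖ₋₂:
  k=0: a=11, p=11, q=1
  k=1: a=3, p=34, q=3
  k=2: a=14, p=487, q=43
  k=3: a=18, p=8800, q=777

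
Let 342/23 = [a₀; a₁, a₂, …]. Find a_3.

1

342 = 14·23 + 20   →  a_0 = 14
23 = 1·20 + 3   →  a_1 = 1
20 = 6·3 + 2   →  a_2 = 6
3 = 1·2 + 1   →  a_3 = 1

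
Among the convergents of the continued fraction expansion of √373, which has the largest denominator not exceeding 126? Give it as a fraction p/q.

1603/83

√373 = [19; 3, 5, 5, 3, 38, …] (period length 5).
Convergents:
  p_0/q_0 = 19/1
  p_1/q_1 = 58/3
  p_2/q_2 = 309/16
  p_3/q_3 = 1603/83
  p_4/q_4 = 5118/265
q_3 = 83 ≤ 126 < 265 = q_4, so the answer is 1603/83.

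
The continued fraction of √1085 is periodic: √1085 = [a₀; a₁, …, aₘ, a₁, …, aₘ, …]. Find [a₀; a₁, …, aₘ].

[32; 1, 15, 2, 15, 1, 64]

a₀ = ⌊√1085⌋ = 32.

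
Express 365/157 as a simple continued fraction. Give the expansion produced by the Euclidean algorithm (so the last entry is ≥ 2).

365 = 2×157 + 51
157 = 3×51 + 4
51 = 12×4 + 3
4 = 1×3 + 1
3 = 3×1 + 0  (stop)
So 365/157 = [2; 3, 12, 1, 3].

[2; 3, 12, 1, 3]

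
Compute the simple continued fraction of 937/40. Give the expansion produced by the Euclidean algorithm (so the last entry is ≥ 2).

[23; 2, 2, 1, 5]

937 = 23*40 + 17
40 = 2*17 + 6
17 = 2*6 + 5
6 = 1*5 + 1
5 = 5*1 + 0  (stop)
So 937/40 = [23; 2, 2, 1, 5].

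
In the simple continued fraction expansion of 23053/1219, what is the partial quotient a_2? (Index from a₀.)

10

23053 = 18·1219 + 1111   →  a_0 = 18
1219 = 1·1111 + 108   →  a_1 = 1
1111 = 10·108 + 31   →  a_2 = 10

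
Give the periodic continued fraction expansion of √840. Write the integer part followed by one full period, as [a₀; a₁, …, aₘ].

[28; 1, 56]

a₀ = ⌊√840⌋ = 28.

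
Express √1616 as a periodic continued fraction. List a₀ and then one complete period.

a₀ = ⌊√1616⌋ = 40.
With m₀=0, d₀=1 and mₖ₊₁ = dₖaₖ − mₖ, dₖ₊₁ = (n − mₖ₊₁²)/dₖ, aₖ₊₁ = ⌊(a₀+mₖ₊₁)/dₖ₊₁⌋:
  k=1: m=40, d=16, a=5
  k=2: m=40, d=1, a=80
d=1 and a=2a₀=80 at k=2, so the next step gives (m, d) = (40, 16) again — its k=1 value — and the period has length 2.

[40; 5, 80]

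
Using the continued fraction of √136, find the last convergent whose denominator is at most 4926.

55499/4759

√136 = [11; 1, 1, 1, 22, …] (period length 4).
Convergents:
  p_0/q_0 = 11/1
  p_1/q_1 = 12/1
  p_2/q_2 = 23/2
  p_3/q_3 = 35/3
  p_4/q_4 = 793/68
  p_5/q_5 = 828/71
  p_6/q_6 = 1621/139
  p_7/q_7 = 2449/210
  p_8/q_8 = 55499/4759
  p_9/q_9 = 57948/4969
q_8 = 4759 ≤ 4926 < 4969 = q_9, so the answer is 55499/4759.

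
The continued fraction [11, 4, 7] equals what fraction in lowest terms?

Fold from the inside: start with 7/1.
  4 + 1/7 = 29/7
  11 + 7/29 = 326/29

326/29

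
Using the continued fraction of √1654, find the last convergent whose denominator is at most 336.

9964/245

√1654 = [40; 1, 2, 40, 2, 1, 80, …] (period length 6).
Convergents:
  p_0/q_0 = 40/1
  p_1/q_1 = 41/1
  p_2/q_2 = 122/3
  p_3/q_3 = 4921/121
  p_4/q_4 = 9964/245
  p_5/q_5 = 14885/366
q_4 = 245 ≤ 336 < 366 = q_5, so the answer is 9964/245.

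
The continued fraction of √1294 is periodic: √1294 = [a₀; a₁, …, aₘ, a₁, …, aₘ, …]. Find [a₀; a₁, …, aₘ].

a₀ = ⌊√1294⌋ = 35.

[35; 1, 34, 1, 70]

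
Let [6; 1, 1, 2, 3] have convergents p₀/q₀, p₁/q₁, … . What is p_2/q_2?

13/2

Using pₖ = aₖpₖ₋₁ + pₖ₋₂, qₖ = aₖqₖ₋₁ + qₖ₋₂ (with p₋₁=1, p₋₂=0, q₋₁=0, q₋₂=1):
  k=0: a=6, p=6, q=1
  k=1: a=1, p=7, q=1
  k=2: a=1, p=13, q=2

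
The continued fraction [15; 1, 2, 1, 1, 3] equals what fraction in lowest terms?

393/25

Fold from the inside: start with 3/1.
  1 + 1/3 = 4/3
  1 + 3/4 = 7/4
  2 + 4/7 = 18/7
  1 + 7/18 = 25/18
  15 + 18/25 = 393/25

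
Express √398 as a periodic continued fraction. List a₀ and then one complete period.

[19; 1, 18, 1, 38]

a₀ = ⌊√398⌋ = 19.
With m₀=0, d₀=1 and mₖ₊₁ = dₖaₖ − mₖ, dₖ₊₁ = (n − mₖ₊₁²)/dₖ, aₖ₊₁ = ⌊(a₀+mₖ₊₁)/dₖ₊₁⌋:
  k=1: m=19, d=37, a=1
  k=2: m=18, d=2, a=18
  k=3: m=18, d=37, a=1
  k=4: m=19, d=1, a=38
d=1 and a=2a₀=38 at k=4, so the next step gives (m, d) = (19, 37) again — its k=1 value — and the period has length 4.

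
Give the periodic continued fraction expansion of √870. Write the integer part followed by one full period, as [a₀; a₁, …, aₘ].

[29; 2, 58]

a₀ = ⌊√870⌋ = 29.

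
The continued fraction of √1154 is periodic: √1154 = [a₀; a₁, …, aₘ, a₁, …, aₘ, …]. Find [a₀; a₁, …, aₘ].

a₀ = ⌊√1154⌋ = 33.
With m₀=0, d₀=1 and mₖ₊₁ = dₖaₖ − mₖ, dₖ₊₁ = (n − mₖ₊₁²)/dₖ, aₖ₊₁ = ⌊(a₀+mₖ₊₁)/dₖ₊₁⌋:
  k=1: m=33, d=65, a=1
  k=2: m=32, d=2, a=32
  k=3: m=32, d=65, a=1
  k=4: m=33, d=1, a=66
d=1 and a=2a₀=66 at k=4, so the next step gives (m, d) = (33, 65) again — its k=1 value — and the period has length 4.

[33; 1, 32, 1, 66]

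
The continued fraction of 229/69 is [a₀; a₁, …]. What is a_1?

229 = 3·69 + 22   →  a_0 = 3
69 = 3·22 + 3   →  a_1 = 3

3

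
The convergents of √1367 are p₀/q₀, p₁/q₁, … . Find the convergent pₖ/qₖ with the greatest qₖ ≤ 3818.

101195/2737

√1367 = [36; 1, 35, 1, 72, …] (period length 4).
Convergents:
  p_0/q_0 = 36/1
  p_1/q_1 = 37/1
  p_2/q_2 = 1331/36
  p_3/q_3 = 1368/37
  p_4/q_4 = 99827/2700
  p_5/q_5 = 101195/2737
  p_6/q_6 = 3641652/98495
q_5 = 2737 ≤ 3818 < 98495 = q_6, so the answer is 101195/2737.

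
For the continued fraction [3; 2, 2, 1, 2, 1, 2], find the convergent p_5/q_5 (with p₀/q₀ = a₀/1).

Using pₖ = aₖpₖ₋₁ + pₖ₋₂, qₖ = aₖqₖ₋₁ + qₖ₋₂ (with p₋₁=1, p₋₂=0, q₋₁=0, q₋₂=1):
  k=0: a=3, p=3, q=1
  k=1: a=2, p=7, q=2
  k=2: a=2, p=17, q=5
  k=3: a=1, p=24, q=7
  k=4: a=2, p=65, q=19
  k=5: a=1, p=89, q=26

89/26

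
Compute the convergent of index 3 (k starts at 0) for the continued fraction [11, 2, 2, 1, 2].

Using pₖ = aₖpₖ₋₁ + pₖ₋₂, qₖ = aₖqₖ₋₁ + qₖ₋₂ (with p₋₁=1, p₋₂=0, q₋₁=0, q₋₂=1):
  k=0: a=11, p=11, q=1
  k=1: a=2, p=23, q=2
  k=2: a=2, p=57, q=5
  k=3: a=1, p=80, q=7

80/7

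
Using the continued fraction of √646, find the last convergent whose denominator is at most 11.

127/5

√646 = [25; 2, 2, 2, 50, …] (period length 4).
Convergents:
  p_0/q_0 = 25/1
  p_1/q_1 = 51/2
  p_2/q_2 = 127/5
  p_3/q_3 = 305/12
q_2 = 5 ≤ 11 < 12 = q_3, so the answer is 127/5.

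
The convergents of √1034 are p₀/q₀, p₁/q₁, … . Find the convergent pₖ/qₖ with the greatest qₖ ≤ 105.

√1034 = [32; 6, 2, 2, 2, 6, 64, …] (period length 6).
Convergents:
  p_0/q_0 = 32/1
  p_1/q_1 = 193/6
  p_2/q_2 = 418/13
  p_3/q_3 = 1029/32
  p_4/q_4 = 2476/77
  p_5/q_5 = 15885/494
q_4 = 77 ≤ 105 < 494 = q_5, so the answer is 2476/77.

2476/77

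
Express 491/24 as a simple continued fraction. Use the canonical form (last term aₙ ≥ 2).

[20; 2, 5, 2]

491 = 20·24 + 11
24 = 2·11 + 2
11 = 5·2 + 1
2 = 2·1 + 0  (stop)
So 491/24 = [20; 2, 5, 2].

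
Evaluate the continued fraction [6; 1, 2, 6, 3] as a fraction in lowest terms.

Using pₖ = aₖpₖ₋₁ + pₖ₋₂ and qₖ = aₖqₖ₋₁ + qₖ₋₂:
  k=0: a=6, p=6, q=1
  k=1: a=1, p=7, q=1
  k=2: a=2, p=20, q=3
  k=3: a=6, p=127, q=19
  k=4: a=3, p=401, q=60

401/60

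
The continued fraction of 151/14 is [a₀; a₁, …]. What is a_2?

151 = 10·14 + 11   →  a_0 = 10
14 = 1·11 + 3   →  a_1 = 1
11 = 3·3 + 2   →  a_2 = 3

3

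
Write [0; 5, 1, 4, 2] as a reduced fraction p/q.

Fold from the inside: start with 2/1.
  4 + 1/2 = 9/2
  1 + 2/9 = 11/9
  5 + 9/11 = 64/11
  0 + 11/64 = 11/64

11/64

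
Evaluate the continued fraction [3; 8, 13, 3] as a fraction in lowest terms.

Using pₖ = aₖpₖ₋₁ + pₖ₋₂ and qₖ = aₖqₖ₋₁ + qₖ₋₂:
  k=0: a=3, p=3, q=1
  k=1: a=8, p=25, q=8
  k=2: a=13, p=328, q=105
  k=3: a=3, p=1009, q=323

1009/323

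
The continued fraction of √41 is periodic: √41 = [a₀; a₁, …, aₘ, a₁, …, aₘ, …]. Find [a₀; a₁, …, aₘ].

[6; 2, 2, 12]

a₀ = ⌊√41⌋ = 6.
With m₀=0, d₀=1 and mₖ₊₁ = dₖaₖ − mₖ, dₖ₊₁ = (n − mₖ₊₁²)/dₖ, aₖ₊₁ = ⌊(a₀+mₖ₊₁)/dₖ₊₁⌋:
  k=1: m=6, d=5, a=2
  k=2: m=4, d=5, a=2
  k=3: m=6, d=1, a=12
d=1 and a=2a₀=12 at k=3, so the next step gives (m, d) = (6, 5) again — its k=1 value — and the period has length 3.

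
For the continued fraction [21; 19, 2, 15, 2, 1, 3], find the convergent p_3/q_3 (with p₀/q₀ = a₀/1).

Using pₖ = aₖpₖ₋₁ + pₖ₋₂, qₖ = aₖqₖ₋₁ + qₖ₋₂ (with p₋₁=1, p₋₂=0, q₋₁=0, q₋₂=1):
  k=0: a=21, p=21, q=1
  k=1: a=19, p=400, q=19
  k=2: a=2, p=821, q=39
  k=3: a=15, p=12715, q=604

12715/604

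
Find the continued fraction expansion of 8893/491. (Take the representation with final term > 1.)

[18; 8, 1, 12, 1, 3]

8893 = 18×491 + 55
491 = 8×55 + 51
55 = 1×51 + 4
51 = 12×4 + 3
4 = 1×3 + 1
3 = 3×1 + 0  (stop)
So 8893/491 = [18; 8, 1, 12, 1, 3].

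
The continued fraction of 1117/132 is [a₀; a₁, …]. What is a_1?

1117 = 8·132 + 61   →  a_0 = 8
132 = 2·61 + 10   →  a_1 = 2

2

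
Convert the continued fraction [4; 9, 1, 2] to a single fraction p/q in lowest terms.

Fold from the inside: start with 2/1.
  1 + 1/2 = 3/2
  9 + 2/3 = 29/3
  4 + 3/29 = 119/29

119/29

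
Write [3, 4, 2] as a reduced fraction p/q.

29/9

Using pₖ = aₖpₖ₋₁ + pₖ₋₂ and qₖ = aₖqₖ₋₁ + qₖ₋₂:
  k=0: a=3, p=3, q=1
  k=1: a=4, p=13, q=4
  k=2: a=2, p=29, q=9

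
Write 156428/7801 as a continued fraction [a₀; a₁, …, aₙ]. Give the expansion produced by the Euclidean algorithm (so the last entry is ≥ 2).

156428 = 20*7801 + 408
7801 = 19*408 + 49
408 = 8*49 + 16
49 = 3*16 + 1
16 = 16*1 + 0  (stop)
So 156428/7801 = [20; 19, 8, 3, 16].

[20; 19, 8, 3, 16]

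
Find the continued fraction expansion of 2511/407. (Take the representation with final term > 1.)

[6; 5, 1, 8, 1, 6]

2511 = 6×407 + 69
407 = 5×69 + 62
69 = 1×62 + 7
62 = 8×7 + 6
7 = 1×6 + 1
6 = 6×1 + 0  (stop)
So 2511/407 = [6; 5, 1, 8, 1, 6].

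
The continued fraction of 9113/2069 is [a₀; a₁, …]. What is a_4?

2

9113 = 4·2069 + 837   →  a_0 = 4
2069 = 2·837 + 395   →  a_1 = 2
837 = 2·395 + 47   →  a_2 = 2
395 = 8·47 + 19   →  a_3 = 8
47 = 2·19 + 9   →  a_4 = 2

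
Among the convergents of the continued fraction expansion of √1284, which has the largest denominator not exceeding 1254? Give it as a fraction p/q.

15444/431

√1284 = [35; 1, 4, 1, 70, …] (period length 4).
Convergents:
  p_0/q_0 = 35/1
  p_1/q_1 = 36/1
  p_2/q_2 = 179/5
  p_3/q_3 = 215/6
  p_4/q_4 = 15229/425
  p_5/q_5 = 15444/431
  p_6/q_6 = 77005/2149
q_5 = 431 ≤ 1254 < 2149 = q_6, so the answer is 15444/431.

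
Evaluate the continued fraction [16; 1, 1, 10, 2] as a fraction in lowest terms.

727/44

Fold from the inside: start with 2/1.
  10 + 1/2 = 21/2
  1 + 2/21 = 23/21
  1 + 21/23 = 44/23
  16 + 23/44 = 727/44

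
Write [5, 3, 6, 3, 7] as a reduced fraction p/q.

Using pₖ = aₖpₖ₋₁ + pₖ₋₂ and qₖ = aₖqₖ₋₁ + qₖ₋₂:
  k=0: a=5, p=5, q=1
  k=1: a=3, p=16, q=3
  k=2: a=6, p=101, q=19
  k=3: a=3, p=319, q=60
  k=4: a=7, p=2334, q=439

2334/439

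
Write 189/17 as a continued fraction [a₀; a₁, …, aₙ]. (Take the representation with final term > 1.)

[11; 8, 2]

189 = 11·17 + 2
17 = 8·2 + 1
2 = 2·1 + 0  (stop)
So 189/17 = [11; 8, 2].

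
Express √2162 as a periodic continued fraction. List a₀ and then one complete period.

a₀ = ⌊√2162⌋ = 46.
With m₀=0, d₀=1 and mₖ₊₁ = dₖaₖ − mₖ, dₖ₊₁ = (n − mₖ₊₁²)/dₖ, aₖ₊₁ = ⌊(a₀+mₖ₊₁)/dₖ₊₁⌋:
  k=1: m=46, d=46, a=2
  k=2: m=46, d=1, a=92
d=1 and a=2a₀=92 at k=2, so the next step gives (m, d) = (46, 46) again — its k=1 value — and the period has length 2.

[46; 2, 92]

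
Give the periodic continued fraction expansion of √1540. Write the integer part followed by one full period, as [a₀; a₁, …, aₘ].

[39; 4, 8, 2, 8, 4, 78]

a₀ = ⌊√1540⌋ = 39.
With m₀=0, d₀=1 and mₖ₊₁ = dₖaₖ − mₖ, dₖ₊₁ = (n − mₖ₊₁²)/dₖ, aₖ₊₁ = ⌊(a₀+mₖ₊₁)/dₖ₊₁⌋:
  k=1: m=39, d=19, a=4
  k=2: m=37, d=9, a=8
  k=3: m=35, d=35, a=2
  k=4: m=35, d=9, a=8
  k=5: m=37, d=19, a=4
  k=6: m=39, d=1, a=78
d=1 and a=2a₀=78 at k=6, so the next step gives (m, d) = (39, 19) again — its k=1 value — and the period has length 6.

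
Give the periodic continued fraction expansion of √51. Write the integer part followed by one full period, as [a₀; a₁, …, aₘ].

a₀ = ⌊√51⌋ = 7.
With m₀=0, d₀=1 and mₖ₊₁ = dₖaₖ − mₖ, dₖ₊₁ = (n − mₖ₊₁²)/dₖ, aₖ₊₁ = ⌊(a₀+mₖ₊₁)/dₖ₊₁⌋:
  k=1: m=7, d=2, a=7
  k=2: m=7, d=1, a=14
d=1 and a=2a₀=14 at k=2, so the next step gives (m, d) = (7, 2) again — its k=1 value — and the period has length 2.

[7; 7, 14]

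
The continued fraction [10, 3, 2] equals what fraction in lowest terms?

72/7

Fold from the inside: start with 2/1.
  3 + 1/2 = 7/2
  10 + 2/7 = 72/7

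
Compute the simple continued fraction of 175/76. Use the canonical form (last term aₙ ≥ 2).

175 = 2*76 + 23
76 = 3*23 + 7
23 = 3*7 + 2
7 = 3*2 + 1
2 = 2*1 + 0  (stop)
So 175/76 = [2; 3, 3, 3, 2].

[2; 3, 3, 3, 2]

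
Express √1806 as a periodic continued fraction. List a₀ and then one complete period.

a₀ = ⌊√1806⌋ = 42.
With m₀=0, d₀=1 and mₖ₊₁ = dₖaₖ − mₖ, dₖ₊₁ = (n − mₖ₊₁²)/dₖ, aₖ₊₁ = ⌊(a₀+mₖ₊₁)/dₖ₊₁⌋:
  k=1: m=42, d=42, a=2
  k=2: m=42, d=1, a=84
d=1 and a=2a₀=84 at k=2, so the next step gives (m, d) = (42, 42) again — its k=1 value — and the period has length 2.

[42; 2, 84]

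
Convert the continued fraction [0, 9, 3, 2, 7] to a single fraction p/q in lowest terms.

Using pₖ = aₖpₖ₋₁ + pₖ₋₂ and qₖ = aₖqₖ₋₁ + qₖ₋₂:
  k=0: a=0, p=0, q=1
  k=1: a=9, p=1, q=9
  k=2: a=3, p=3, q=28
  k=3: a=2, p=7, q=65
  k=4: a=7, p=52, q=483

52/483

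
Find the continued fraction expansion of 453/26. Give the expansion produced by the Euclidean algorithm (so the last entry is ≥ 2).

[17; 2, 2, 1, 3]

453 = 17×26 + 11
26 = 2×11 + 4
11 = 2×4 + 3
4 = 1×3 + 1
3 = 3×1 + 0  (stop)
So 453/26 = [17; 2, 2, 1, 3].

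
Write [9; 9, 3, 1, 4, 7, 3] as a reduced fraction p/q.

36277/3983

Using pₖ = aₖpₖ₋₁ + pₖ₋₂ and qₖ = aₖqₖ₋₁ + qₖ₋₂:
  k=0: a=9, p=9, q=1
  k=1: a=9, p=82, q=9
  k=2: a=3, p=255, q=28
  k=3: a=1, p=337, q=37
  k=4: a=4, p=1603, q=176
  k=5: a=7, p=11558, q=1269
  k=6: a=3, p=36277, q=3983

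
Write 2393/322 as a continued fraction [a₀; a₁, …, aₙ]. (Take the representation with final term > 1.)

[7; 2, 3, 6, 3, 2]

2393 = 7×322 + 139
322 = 2×139 + 44
139 = 3×44 + 7
44 = 6×7 + 2
7 = 3×2 + 1
2 = 2×1 + 0  (stop)
So 2393/322 = [7; 2, 3, 6, 3, 2].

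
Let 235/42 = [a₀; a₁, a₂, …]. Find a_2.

1

235 = 5·42 + 25   →  a_0 = 5
42 = 1·25 + 17   →  a_1 = 1
25 = 1·17 + 8   →  a_2 = 1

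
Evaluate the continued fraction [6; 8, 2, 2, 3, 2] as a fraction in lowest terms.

2007/328

Fold from the inside: start with 2/1.
  3 + 1/2 = 7/2
  2 + 2/7 = 16/7
  2 + 7/16 = 39/16
  8 + 16/39 = 328/39
  6 + 39/328 = 2007/328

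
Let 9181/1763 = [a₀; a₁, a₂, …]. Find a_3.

9181 = 5·1763 + 366   →  a_0 = 5
1763 = 4·366 + 299   →  a_1 = 4
366 = 1·299 + 67   →  a_2 = 1
299 = 4·67 + 31   →  a_3 = 4

4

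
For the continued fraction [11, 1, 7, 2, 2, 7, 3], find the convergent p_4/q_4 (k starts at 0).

499/42

Using pₖ = aₖpₖ₋₁ + pₖ₋₂, qₖ = aₖqₖ₋₁ + qₖ₋₂ (with p₋₁=1, p₋₂=0, q₋₁=0, q₋₂=1):
  k=0: a=11, p=11, q=1
  k=1: a=1, p=12, q=1
  k=2: a=7, p=95, q=8
  k=3: a=2, p=202, q=17
  k=4: a=2, p=499, q=42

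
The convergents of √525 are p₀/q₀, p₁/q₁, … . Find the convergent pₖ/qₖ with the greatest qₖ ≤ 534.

√525 = [22; 1, 10, 2, 10, 1, 44, …] (period length 6).
Convergents:
  p_0/q_0 = 22/1
  p_1/q_1 = 23/1
  p_2/q_2 = 252/11
  p_3/q_3 = 527/23
  p_4/q_4 = 5522/241
  p_5/q_5 = 6049/264
  p_6/q_6 = 271678/11857
q_5 = 264 ≤ 534 < 11857 = q_6, so the answer is 6049/264.

6049/264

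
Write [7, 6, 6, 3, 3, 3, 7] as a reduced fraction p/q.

Fold from the inside: start with 7/1.
  3 + 1/7 = 22/7
  3 + 7/22 = 73/22
  3 + 22/73 = 241/73
  6 + 73/241 = 1519/241
  6 + 241/1519 = 9355/1519
  7 + 1519/9355 = 67004/9355

67004/9355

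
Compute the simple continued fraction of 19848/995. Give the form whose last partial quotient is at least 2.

[19; 1, 18, 7, 2, 3]

19848 = 19×995 + 943
995 = 1×943 + 52
943 = 18×52 + 7
52 = 7×7 + 3
7 = 2×3 + 1
3 = 3×1 + 0  (stop)
So 19848/995 = [19; 1, 18, 7, 2, 3].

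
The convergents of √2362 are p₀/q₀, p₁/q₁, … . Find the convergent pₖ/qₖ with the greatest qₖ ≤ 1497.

√2362 = [48; 1, 1, 1, 1, 96, …] (period length 5).
Convergents:
  p_0/q_0 = 48/1
  p_1/q_1 = 49/1
  p_2/q_2 = 97/2
  p_3/q_3 = 146/3
  p_4/q_4 = 243/5
  p_5/q_5 = 23474/483
  p_6/q_6 = 23717/488
  p_7/q_7 = 47191/971
  p_8/q_8 = 70908/1459
  p_9/q_9 = 118099/2430
q_8 = 1459 ≤ 1497 < 2430 = q_9, so the answer is 70908/1459.

70908/1459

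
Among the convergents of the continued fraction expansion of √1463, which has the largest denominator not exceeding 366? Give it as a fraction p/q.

11666/305

√1463 = [38; 4, 76, …] (period length 2).
Convergents:
  p_0/q_0 = 38/1
  p_1/q_1 = 153/4
  p_2/q_2 = 11666/305
  p_3/q_3 = 46817/1224
q_2 = 305 ≤ 366 < 1224 = q_3, so the answer is 11666/305.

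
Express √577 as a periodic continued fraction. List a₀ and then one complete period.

[24; 48]

a₀ = ⌊√577⌋ = 24.
With m₀=0, d₀=1 and mₖ₊₁ = dₖaₖ − mₖ, dₖ₊₁ = (n − mₖ₊₁²)/dₖ, aₖ₊₁ = ⌊(a₀+mₖ₊₁)/dₖ₊₁⌋:
  k=1: m=24, d=1, a=48
d=1 and a=2a₀=48 at k=1, so the next step gives (m, d) = (24, 1) again — its k=1 value — and the period has length 1.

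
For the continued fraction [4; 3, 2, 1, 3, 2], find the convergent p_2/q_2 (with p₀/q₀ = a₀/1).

Using pₖ = aₖpₖ₋₁ + pₖ₋₂, qₖ = aₖqₖ₋₁ + qₖ₋₂ (with p₋₁=1, p₋₂=0, q₋₁=0, q₋₂=1):
  k=0: a=4, p=4, q=1
  k=1: a=3, p=13, q=3
  k=2: a=2, p=30, q=7

30/7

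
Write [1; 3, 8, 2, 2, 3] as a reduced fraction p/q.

589/446

Fold from the inside: start with 3/1.
  2 + 1/3 = 7/3
  2 + 3/7 = 17/7
  8 + 7/17 = 143/17
  3 + 17/143 = 446/143
  1 + 143/446 = 589/446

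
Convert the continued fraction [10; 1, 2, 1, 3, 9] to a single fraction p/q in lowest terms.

1492/139

Using pₖ = aₖpₖ₋₁ + pₖ₋₂ and qₖ = aₖqₖ₋₁ + qₖ₋₂:
  k=0: a=10, p=10, q=1
  k=1: a=1, p=11, q=1
  k=2: a=2, p=32, q=3
  k=3: a=1, p=43, q=4
  k=4: a=3, p=161, q=15
  k=5: a=9, p=1492, q=139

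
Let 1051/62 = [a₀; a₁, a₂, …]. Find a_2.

19

1051 = 16·62 + 59   →  a_0 = 16
62 = 1·59 + 3   →  a_1 = 1
59 = 19·3 + 2   →  a_2 = 19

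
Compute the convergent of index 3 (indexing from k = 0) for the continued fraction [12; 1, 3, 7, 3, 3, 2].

Using pₖ = aₖpₖ₋₁ + pₖ₋₂, qₖ = aₖqₖ₋₁ + qₖ₋₂ (with p₋₁=1, p₋₂=0, q₋₁=0, q₋₂=1):
  k=0: a=12, p=12, q=1
  k=1: a=1, p=13, q=1
  k=2: a=3, p=51, q=4
  k=3: a=7, p=370, q=29

370/29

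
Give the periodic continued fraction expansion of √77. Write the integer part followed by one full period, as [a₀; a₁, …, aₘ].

a₀ = ⌊√77⌋ = 8.
With m₀=0, d₀=1 and mₖ₊₁ = dₖaₖ − mₖ, dₖ₊₁ = (n − mₖ₊₁²)/dₖ, aₖ₊₁ = ⌊(a₀+mₖ₊₁)/dₖ₊₁⌋:
  k=1: m=8, d=13, a=1
  k=2: m=5, d=4, a=3
  k=3: m=7, d=7, a=2
  k=4: m=7, d=4, a=3
  k=5: m=5, d=13, a=1
  k=6: m=8, d=1, a=16
d=1 and a=2a₀=16 at k=6, so the next step gives (m, d) = (8, 13) again — its k=1 value — and the period has length 6.

[8; 1, 3, 2, 3, 1, 16]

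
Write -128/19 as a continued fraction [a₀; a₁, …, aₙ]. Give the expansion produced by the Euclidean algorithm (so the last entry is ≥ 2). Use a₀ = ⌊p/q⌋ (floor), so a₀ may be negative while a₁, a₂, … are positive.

-128 = -7·19 + 5
19 = 3·5 + 4
5 = 1·4 + 1
4 = 4·1 + 0  (stop)
So -128/19 = [-7; 3, 1, 4].

[-7; 3, 1, 4]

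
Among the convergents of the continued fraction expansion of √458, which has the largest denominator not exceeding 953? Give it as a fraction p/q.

9181/429

√458 = [21; 2, 2, 42, …] (period length 3).
Convergents:
  p_0/q_0 = 21/1
  p_1/q_1 = 43/2
  p_2/q_2 = 107/5
  p_3/q_3 = 4537/212
  p_4/q_4 = 9181/429
  p_5/q_5 = 22899/1070
q_4 = 429 ≤ 953 < 1070 = q_5, so the answer is 9181/429.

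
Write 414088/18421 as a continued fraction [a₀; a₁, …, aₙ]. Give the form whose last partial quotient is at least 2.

[22; 2, 11, 2, 10, 2, 17]

414088 = 22·18421 + 8826
18421 = 2·8826 + 769
8826 = 11·769 + 367
769 = 2·367 + 35
367 = 10·35 + 17
35 = 2·17 + 1
17 = 17·1 + 0  (stop)
So 414088/18421 = [22; 2, 11, 2, 10, 2, 17].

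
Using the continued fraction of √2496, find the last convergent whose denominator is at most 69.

√2496 = [49; 1, 23, 1, 98, …] (period length 4).
Convergents:
  p_0/q_0 = 49/1
  p_1/q_1 = 50/1
  p_2/q_2 = 1199/24
  p_3/q_3 = 1249/25
  p_4/q_4 = 123601/2474
q_3 = 25 ≤ 69 < 2474 = q_4, so the answer is 1249/25.

1249/25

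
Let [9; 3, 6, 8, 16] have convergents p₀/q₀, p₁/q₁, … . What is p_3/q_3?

1444/155

Using pₖ = aₖpₖ₋₁ + pₖ₋₂, qₖ = aₖqₖ₋₁ + qₖ₋₂ (with p₋₁=1, p₋₂=0, q₋₁=0, q₋₂=1):
  k=0: a=9, p=9, q=1
  k=1: a=3, p=28, q=3
  k=2: a=6, p=177, q=19
  k=3: a=8, p=1444, q=155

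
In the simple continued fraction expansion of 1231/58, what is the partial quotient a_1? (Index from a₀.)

1231 = 21·58 + 13   →  a_0 = 21
58 = 4·13 + 6   →  a_1 = 4

4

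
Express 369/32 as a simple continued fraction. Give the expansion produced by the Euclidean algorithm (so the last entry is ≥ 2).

[11; 1, 1, 7, 2]

369 = 11*32 + 17
32 = 1*17 + 15
17 = 1*15 + 2
15 = 7*2 + 1
2 = 2*1 + 0  (stop)
So 369/32 = [11; 1, 1, 7, 2].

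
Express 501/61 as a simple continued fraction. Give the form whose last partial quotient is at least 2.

[8; 4, 1, 2, 4]

501 = 8*61 + 13
61 = 4*13 + 9
13 = 1*9 + 4
9 = 2*4 + 1
4 = 4*1 + 0  (stop)
So 501/61 = [8; 4, 1, 2, 4].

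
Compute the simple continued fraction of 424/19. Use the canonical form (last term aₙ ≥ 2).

424 = 22×19 + 6
19 = 3×6 + 1
6 = 6×1 + 0  (stop)
So 424/19 = [22; 3, 6].

[22; 3, 6]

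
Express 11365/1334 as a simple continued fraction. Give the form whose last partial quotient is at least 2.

11365 = 8*1334 + 693
1334 = 1*693 + 641
693 = 1*641 + 52
641 = 12*52 + 17
52 = 3*17 + 1
17 = 17*1 + 0  (stop)
So 11365/1334 = [8; 1, 1, 12, 3, 17].

[8; 1, 1, 12, 3, 17]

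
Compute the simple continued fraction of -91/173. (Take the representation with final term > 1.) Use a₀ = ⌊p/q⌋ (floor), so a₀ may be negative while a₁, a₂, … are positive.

-91 = -1*173 + 82
173 = 2*82 + 9
82 = 9*9 + 1
9 = 9*1 + 0  (stop)
So -91/173 = [-1; 2, 9, 9].

[-1; 2, 9, 9]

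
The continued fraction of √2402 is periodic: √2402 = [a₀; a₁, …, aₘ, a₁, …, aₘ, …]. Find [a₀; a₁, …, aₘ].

a₀ = ⌊√2402⌋ = 49.

[49; 98]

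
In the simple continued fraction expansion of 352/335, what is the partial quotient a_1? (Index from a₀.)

352 = 1·335 + 17   →  a_0 = 1
335 = 19·17 + 12   →  a_1 = 19

19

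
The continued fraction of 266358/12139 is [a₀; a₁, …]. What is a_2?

16

266358 = 21·12139 + 11439   →  a_0 = 21
12139 = 1·11439 + 700   →  a_1 = 1
11439 = 16·700 + 239   →  a_2 = 16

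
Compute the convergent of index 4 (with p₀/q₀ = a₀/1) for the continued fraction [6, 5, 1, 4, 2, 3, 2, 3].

Using pₖ = aₖpₖ₋₁ + pₖ₋₂, qₖ = aₖqₖ₋₁ + qₖ₋₂ (with p₋₁=1, p₋₂=0, q₋₁=0, q₋₂=1):
  k=0: a=6, p=6, q=1
  k=1: a=5, p=31, q=5
  k=2: a=1, p=37, q=6
  k=3: a=4, p=179, q=29
  k=4: a=2, p=395, q=64

395/64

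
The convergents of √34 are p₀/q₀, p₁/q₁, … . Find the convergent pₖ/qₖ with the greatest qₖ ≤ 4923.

26525/4549

√34 = [5; 1, 4, 1, 10, …] (period length 4).
Convergents:
  p_0/q_0 = 5/1
  p_1/q_1 = 6/1
  p_2/q_2 = 29/5
  p_3/q_3 = 35/6
  p_4/q_4 = 379/65
  p_5/q_5 = 414/71
  p_6/q_6 = 2035/349
  p_7/q_7 = 2449/420
  p_8/q_8 = 26525/4549
  p_9/q_9 = 28974/4969
q_8 = 4549 ≤ 4923 < 4969 = q_9, so the answer is 26525/4549.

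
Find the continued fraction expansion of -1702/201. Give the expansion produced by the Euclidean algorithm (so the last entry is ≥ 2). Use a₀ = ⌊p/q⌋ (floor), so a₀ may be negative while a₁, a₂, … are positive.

[-9; 1, 1, 7, 4, 3]

-1702 = -9×201 + 107
201 = 1×107 + 94
107 = 1×94 + 13
94 = 7×13 + 3
13 = 4×3 + 1
3 = 3×1 + 0  (stop)
So -1702/201 = [-9; 1, 1, 7, 4, 3].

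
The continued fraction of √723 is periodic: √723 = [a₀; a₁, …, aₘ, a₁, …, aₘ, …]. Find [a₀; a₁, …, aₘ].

a₀ = ⌊√723⌋ = 26.
With m₀=0, d₀=1 and mₖ₊₁ = dₖaₖ − mₖ, dₖ₊₁ = (n − mₖ₊₁²)/dₖ, aₖ₊₁ = ⌊(a₀+mₖ₊₁)/dₖ₊₁⌋:
  k=1: m=26, d=47, a=1
  k=2: m=21, d=6, a=7
  k=3: m=21, d=47, a=1
  k=4: m=26, d=1, a=52
d=1 and a=2a₀=52 at k=4, so the next step gives (m, d) = (26, 47) again — its k=1 value — and the period has length 4.

[26; 1, 7, 1, 52]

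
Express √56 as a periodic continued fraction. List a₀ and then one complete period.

[7; 2, 14]

a₀ = ⌊√56⌋ = 7.
With m₀=0, d₀=1 and mₖ₊₁ = dₖaₖ − mₖ, dₖ₊₁ = (n − mₖ₊₁²)/dₖ, aₖ₊₁ = ⌊(a₀+mₖ₊₁)/dₖ₊₁⌋:
  k=1: m=7, d=7, a=2
  k=2: m=7, d=1, a=14
d=1 and a=2a₀=14 at k=2, so the next step gives (m, d) = (7, 7) again — its k=1 value — and the period has length 2.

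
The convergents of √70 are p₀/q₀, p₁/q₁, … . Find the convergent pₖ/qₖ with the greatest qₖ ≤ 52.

√70 = [8; 2, 1, 2, 1, 2, 16, …] (period length 6).
Convergents:
  p_0/q_0 = 8/1
  p_1/q_1 = 17/2
  p_2/q_2 = 25/3
  p_3/q_3 = 67/8
  p_4/q_4 = 92/11
  p_5/q_5 = 251/30
  p_6/q_6 = 4108/491
q_5 = 30 ≤ 52 < 491 = q_6, so the answer is 251/30.

251/30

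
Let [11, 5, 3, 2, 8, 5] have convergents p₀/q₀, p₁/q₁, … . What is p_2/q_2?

Using pₖ = aₖpₖ₋₁ + pₖ₋₂, qₖ = aₖqₖ₋₁ + qₖ₋₂ (with p₋₁=1, p₋₂=0, q₋₁=0, q₋₂=1):
  k=0: a=11, p=11, q=1
  k=1: a=5, p=56, q=5
  k=2: a=3, p=179, q=16

179/16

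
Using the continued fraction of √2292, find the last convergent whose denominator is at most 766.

√2292 = [47; 1, 6, 1, 94, …] (period length 4).
Convergents:
  p_0/q_0 = 47/1
  p_1/q_1 = 48/1
  p_2/q_2 = 335/7
  p_3/q_3 = 383/8
  p_4/q_4 = 36337/759
  p_5/q_5 = 36720/767
q_4 = 759 ≤ 766 < 767 = q_5, so the answer is 36337/759.

36337/759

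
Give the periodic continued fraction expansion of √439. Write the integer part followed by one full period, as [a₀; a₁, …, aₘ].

[20; 1, 19, 1, 40]

a₀ = ⌊√439⌋ = 20.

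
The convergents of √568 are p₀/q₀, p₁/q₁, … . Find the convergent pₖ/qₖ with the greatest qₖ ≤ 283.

6697/281

√568 = [23; 1, 4, 1, 46, …] (period length 4).
Convergents:
  p_0/q_0 = 23/1
  p_1/q_1 = 24/1
  p_2/q_2 = 119/5
  p_3/q_3 = 143/6
  p_4/q_4 = 6697/281
  p_5/q_5 = 6840/287
q_4 = 281 ≤ 283 < 287 = q_5, so the answer is 6697/281.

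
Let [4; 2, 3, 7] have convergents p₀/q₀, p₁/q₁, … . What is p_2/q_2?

31/7

Using pₖ = aₖpₖ₋₁ + pₖ₋₂, qₖ = aₖqₖ₋₁ + qₖ₋₂ (with p₋₁=1, p₋₂=0, q₋₁=0, q₋₂=1):
  k=0: a=4, p=4, q=1
  k=1: a=2, p=9, q=2
  k=2: a=3, p=31, q=7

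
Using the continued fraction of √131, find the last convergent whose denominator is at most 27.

103/9

√131 = [11; 2, 4, 11, 4, 2, 22, …] (period length 6).
Convergents:
  p_0/q_0 = 11/1
  p_1/q_1 = 23/2
  p_2/q_2 = 103/9
  p_3/q_3 = 1156/101
q_2 = 9 ≤ 27 < 101 = q_3, so the answer is 103/9.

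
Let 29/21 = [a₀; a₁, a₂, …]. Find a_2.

29 = 1·21 + 8   →  a_0 = 1
21 = 2·8 + 5   →  a_1 = 2
8 = 1·5 + 3   →  a_2 = 1

1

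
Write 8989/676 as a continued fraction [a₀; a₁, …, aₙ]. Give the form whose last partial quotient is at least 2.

8989 = 13×676 + 201
676 = 3×201 + 73
201 = 2×73 + 55
73 = 1×55 + 18
55 = 3×18 + 1
18 = 18×1 + 0  (stop)
So 8989/676 = [13; 3, 2, 1, 3, 18].

[13; 3, 2, 1, 3, 18]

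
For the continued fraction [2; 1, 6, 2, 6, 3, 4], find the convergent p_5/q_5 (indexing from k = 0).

877/306

Using pₖ = aₖpₖ₋₁ + pₖ₋₂, qₖ = aₖqₖ₋₁ + qₖ₋₂ (with p₋₁=1, p₋₂=0, q₋₁=0, q₋₂=1):
  k=0: a=2, p=2, q=1
  k=1: a=1, p=3, q=1
  k=2: a=6, p=20, q=7
  k=3: a=2, p=43, q=15
  k=4: a=6, p=278, q=97
  k=5: a=3, p=877, q=306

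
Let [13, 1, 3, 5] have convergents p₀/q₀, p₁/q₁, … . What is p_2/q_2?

55/4

Using pₖ = aₖpₖ₋₁ + pₖ₋₂, qₖ = aₖqₖ₋₁ + qₖ₋₂ (with p₋₁=1, p₋₂=0, q₋₁=0, q₋₂=1):
  k=0: a=13, p=13, q=1
  k=1: a=1, p=14, q=1
  k=2: a=3, p=55, q=4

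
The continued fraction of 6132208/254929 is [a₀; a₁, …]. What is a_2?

3

6132208 = 24·254929 + 13912   →  a_0 = 24
254929 = 18·13912 + 4513   →  a_1 = 18
13912 = 3·4513 + 373   →  a_2 = 3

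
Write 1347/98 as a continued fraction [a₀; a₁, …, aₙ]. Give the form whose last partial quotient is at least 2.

1347 = 13·98 + 73
98 = 1·73 + 25
73 = 2·25 + 23
25 = 1·23 + 2
23 = 11·2 + 1
2 = 2·1 + 0  (stop)
So 1347/98 = [13; 1, 2, 1, 11, 2].

[13; 1, 2, 1, 11, 2]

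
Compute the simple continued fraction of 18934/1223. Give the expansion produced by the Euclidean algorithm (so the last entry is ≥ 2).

18934 = 15·1223 + 589
1223 = 2·589 + 45
589 = 13·45 + 4
45 = 11·4 + 1
4 = 4·1 + 0  (stop)
So 18934/1223 = [15; 2, 13, 11, 4].

[15; 2, 13, 11, 4]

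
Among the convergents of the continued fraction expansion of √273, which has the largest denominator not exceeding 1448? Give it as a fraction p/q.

23644/1431

√273 = [16; 1, 1, 10, 1, 1, 32, …] (period length 6).
Convergents:
  p_0/q_0 = 16/1
  p_1/q_1 = 17/1
  p_2/q_2 = 33/2
  p_3/q_3 = 347/21
  p_4/q_4 = 380/23
  p_5/q_5 = 727/44
  p_6/q_6 = 23644/1431
  p_7/q_7 = 24371/1475
q_6 = 1431 ≤ 1448 < 1475 = q_7, so the answer is 23644/1431.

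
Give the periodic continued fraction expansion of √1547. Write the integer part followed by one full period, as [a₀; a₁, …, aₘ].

[39; 3, 78]

a₀ = ⌊√1547⌋ = 39.
With m₀=0, d₀=1 and mₖ₊₁ = dₖaₖ − mₖ, dₖ₊₁ = (n − mₖ₊₁²)/dₖ, aₖ₊₁ = ⌊(a₀+mₖ₊₁)/dₖ₊₁⌋:
  k=1: m=39, d=26, a=3
  k=2: m=39, d=1, a=78
d=1 and a=2a₀=78 at k=2, so the next step gives (m, d) = (39, 26) again — its k=1 value — and the period has length 2.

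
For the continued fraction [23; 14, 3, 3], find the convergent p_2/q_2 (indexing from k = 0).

Using pₖ = aₖpₖ₋₁ + pₖ₋₂, qₖ = aₖqₖ₋₁ + qₖ₋₂ (with p₋₁=1, p₋₂=0, q₋₁=0, q₋₂=1):
  k=0: a=23, p=23, q=1
  k=1: a=14, p=323, q=14
  k=2: a=3, p=992, q=43

992/43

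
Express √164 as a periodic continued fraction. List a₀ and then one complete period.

a₀ = ⌊√164⌋ = 12.
With m₀=0, d₀=1 and mₖ₊₁ = dₖaₖ − mₖ, dₖ₊₁ = (n − mₖ₊₁²)/dₖ, aₖ₊₁ = ⌊(a₀+mₖ₊₁)/dₖ₊₁⌋:
  k=1: m=12, d=20, a=1
  k=2: m=8, d=5, a=4
  k=3: m=12, d=4, a=6
  k=4: m=12, d=5, a=4
  k=5: m=8, d=20, a=1
  k=6: m=12, d=1, a=24
d=1 and a=2a₀=24 at k=6, so the next step gives (m, d) = (12, 20) again — its k=1 value — and the period has length 6.

[12; 1, 4, 6, 4, 1, 24]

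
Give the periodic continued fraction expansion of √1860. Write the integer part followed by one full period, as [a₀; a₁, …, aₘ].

a₀ = ⌊√1860⌋ = 43.

[43; 7, 1, 4, 1, 7, 86]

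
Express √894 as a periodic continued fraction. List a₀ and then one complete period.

[29; 1, 8, 1, 58]

a₀ = ⌊√894⌋ = 29.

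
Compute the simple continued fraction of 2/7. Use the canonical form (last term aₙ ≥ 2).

[0; 3, 2]

2 = 0*7 + 2
7 = 3*2 + 1
2 = 2*1 + 0  (stop)
So 2/7 = [0; 3, 2].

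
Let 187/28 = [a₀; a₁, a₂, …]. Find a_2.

187 = 6·28 + 19   →  a_0 = 6
28 = 1·19 + 9   →  a_1 = 1
19 = 2·9 + 1   →  a_2 = 2

2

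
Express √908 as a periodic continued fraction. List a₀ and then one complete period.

[30; 7, 1, 1, 14, 1, 1, 7, 60]

a₀ = ⌊√908⌋ = 30.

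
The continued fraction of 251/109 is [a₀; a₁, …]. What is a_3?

3

251 = 2·109 + 33   →  a_0 = 2
109 = 3·33 + 10   →  a_1 = 3
33 = 3·10 + 3   →  a_2 = 3
10 = 3·3 + 1   →  a_3 = 3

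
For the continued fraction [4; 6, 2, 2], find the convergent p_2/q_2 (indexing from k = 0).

Using pₖ = aₖpₖ₋₁ + pₖ₋₂, qₖ = aₖqₖ₋₁ + qₖ₋₂ (with p₋₁=1, p₋₂=0, q₋₁=0, q₋₂=1):
  k=0: a=4, p=4, q=1
  k=1: a=6, p=25, q=6
  k=2: a=2, p=54, q=13

54/13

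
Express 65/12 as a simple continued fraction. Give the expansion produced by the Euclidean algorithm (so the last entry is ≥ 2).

[5; 2, 2, 2]

65 = 5*12 + 5
12 = 2*5 + 2
5 = 2*2 + 1
2 = 2*1 + 0  (stop)
So 65/12 = [5; 2, 2, 2].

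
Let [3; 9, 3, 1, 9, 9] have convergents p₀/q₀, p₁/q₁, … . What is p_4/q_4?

Using pₖ = aₖpₖ₋₁ + pₖ₋₂, qₖ = aₖqₖ₋₁ + qₖ₋₂ (with p₋₁=1, p₋₂=0, q₋₁=0, q₋₂=1):
  k=0: a=3, p=3, q=1
  k=1: a=9, p=28, q=9
  k=2: a=3, p=87, q=28
  k=3: a=1, p=115, q=37
  k=4: a=9, p=1122, q=361

1122/361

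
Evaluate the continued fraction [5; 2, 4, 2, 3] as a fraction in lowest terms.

Fold from the inside: start with 3/1.
  2 + 1/3 = 7/3
  4 + 3/7 = 31/7
  2 + 7/31 = 69/31
  5 + 31/69 = 376/69

376/69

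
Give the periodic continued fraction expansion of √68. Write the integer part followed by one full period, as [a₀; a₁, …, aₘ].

[8; 4, 16]

a₀ = ⌊√68⌋ = 8.
With m₀=0, d₀=1 and mₖ₊₁ = dₖaₖ − mₖ, dₖ₊₁ = (n − mₖ₊₁²)/dₖ, aₖ₊₁ = ⌊(a₀+mₖ₊₁)/dₖ₊₁⌋:
  k=1: m=8, d=4, a=4
  k=2: m=8, d=1, a=16
d=1 and a=2a₀=16 at k=2, so the next step gives (m, d) = (8, 4) again — its k=1 value — and the period has length 2.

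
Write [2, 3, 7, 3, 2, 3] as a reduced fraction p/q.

Using pₖ = aₖpₖ₋₁ + pₖ₋₂ and qₖ = aₖqₖ₋₁ + qₖ₋₂:
  k=0: a=2, p=2, q=1
  k=1: a=3, p=7, q=3
  k=2: a=7, p=51, q=22
  k=3: a=3, p=160, q=69
  k=4: a=2, p=371, q=160
  k=5: a=3, p=1273, q=549

1273/549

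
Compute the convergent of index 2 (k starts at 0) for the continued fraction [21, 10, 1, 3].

Using pₖ = aₖpₖ₋₁ + pₖ₋₂, qₖ = aₖqₖ₋₁ + qₖ₋₂ (with p₋₁=1, p₋₂=0, q₋₁=0, q₋₂=1):
  k=0: a=21, p=21, q=1
  k=1: a=10, p=211, q=10
  k=2: a=1, p=232, q=11

232/11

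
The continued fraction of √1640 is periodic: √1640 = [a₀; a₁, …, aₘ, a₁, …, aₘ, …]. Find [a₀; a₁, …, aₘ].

[40; 2, 80]

a₀ = ⌊√1640⌋ = 40.
With m₀=0, d₀=1 and mₖ₊₁ = dₖaₖ − mₖ, dₖ₊₁ = (n − mₖ₊₁²)/dₖ, aₖ₊₁ = ⌊(a₀+mₖ₊₁)/dₖ₊₁⌋:
  k=1: m=40, d=40, a=2
  k=2: m=40, d=1, a=80
d=1 and a=2a₀=80 at k=2, so the next step gives (m, d) = (40, 40) again — its k=1 value — and the period has length 2.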